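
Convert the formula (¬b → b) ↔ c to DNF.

(¬b ∧ ¬c) ∨ (c ∧ b)

(¬b → b) ↔ c
≡ ((¬b → b) → c) ∧ (c → (¬b → b))   (eliminate ↔)
≡ (¬(¬b → b) ∨ c) ∧ (c → (¬b → b))   (eliminate →)
≡ (¬(¬¬b ∨ b) ∨ c) ∧ (c → (¬b → b))   (eliminate →)
≡ (¬(¬¬b ∨ b) ∨ c) ∧ (¬c ∨ (¬b → b))   (eliminate →)
≡ (¬(¬¬b ∨ b) ∨ c) ∧ (¬c ∨ ¬¬b ∨ b)   (eliminate →)
≡ ((¬¬¬b ∧ ¬b) ∨ c) ∧ (¬c ∨ ¬¬b ∨ b)   (De Morgan)
≡ ((¬b ∧ ¬b) ∨ c) ∧ (¬c ∨ ¬¬b ∨ b)   (double negation)
≡ ((¬b ∧ ¬b) ∨ c) ∧ (¬c ∨ b ∨ b)   (double negation)
≡ (¬b ∧ ¬b ∧ ¬c) ∨ (¬b ∧ ¬b ∧ b) ∨ (¬b ∧ ¬b ∧ b) ∨ (c ∧ ¬c) ∨ (c ∧ b) ∨ (c ∧ b)   (distribute ∧ over ∨)
≡ (¬b ∧ ¬c) ∨ (c ∧ b)   (simplify)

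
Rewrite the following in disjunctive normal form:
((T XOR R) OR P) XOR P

(T AND NOT R AND NOT P) OR (NOT T AND R AND NOT P)

((T XOR R) OR P) XOR P
≡ (((T XOR R) OR P) AND NOT P) OR (NOT ((T XOR R) OR P) AND P)   [expand XOR]
≡ (((T AND NOT R) OR (NOT T AND R) OR P) AND NOT P) OR (NOT ((T XOR R) OR P) AND P)   [expand XOR]
≡ (((T AND NOT R) OR (NOT T AND R) OR P) AND NOT P) OR (NOT ((T AND NOT R) OR (NOT T AND R) OR P) AND P)   [expand XOR]
≡ (((T AND NOT R) OR (NOT T AND R) OR P) AND NOT P) OR (NOT (T AND NOT R) AND NOT (NOT T AND R) AND NOT P AND P)   [De Morgan]
≡ (((T AND NOT R) OR (NOT T AND R) OR P) AND NOT P) OR ((NOT T OR NOT NOT R) AND NOT (NOT T AND R) AND NOT P AND P)   [De Morgan]
≡ (((T AND NOT R) OR (NOT T AND R) OR P) AND NOT P) OR ((NOT T OR R) AND NOT (NOT T AND R) AND NOT P AND P)   [double negation]
≡ (((T AND NOT R) OR (NOT T AND R) OR P) AND NOT P) OR ((NOT T OR R) AND (NOT NOT T OR NOT R) AND NOT P AND P)   [De Morgan]
≡ (((T AND NOT R) OR (NOT T AND R) OR P) AND NOT P) OR ((NOT T OR R) AND (T OR NOT R) AND NOT P AND P)   [double negation]
≡ (T AND NOT R AND NOT P) OR (NOT T AND R AND NOT P) OR (P AND NOT P) OR (NOT T AND T AND NOT P AND P) OR (NOT T AND NOT R AND NOT P AND P) OR (R AND T AND NOT P AND P) OR (R AND NOT R AND NOT P AND P)   [distribute AND over OR]
≡ (T AND NOT R AND NOT P) OR (NOT T AND R AND NOT P)   [simplify]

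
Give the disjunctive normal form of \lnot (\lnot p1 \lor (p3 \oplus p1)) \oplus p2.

\lnot (\lnot p1 \lor (p3 \oplus p1)) \oplus p2
= (\lnot (\lnot p1 \lor (p3 \oplus p1)) \land \lnot p2) \lor (\lnot \lnot (\lnot p1 \lor (p3 \oplus p1)) \land p2)   — expand \oplus
= (\lnot (\lnot p1 \lor (p3 \land \lnot p1) \lor (\lnot p3 \land p1)) \land \lnot p2) \lor (\lnot \lnot (\lnot p1 \lor (p3 \oplus p1)) \land p2)   — expand \oplus
= (\lnot (\lnot p1 \lor (p3 \land \lnot p1) \lor (\lnot p3 \land p1)) \land \lnot p2) \lor (\lnot \lnot (\lnot p1 \lor (p3 \land \lnot p1) \lor (\lnot p3 \land p1)) \land p2)   — expand \oplus
= (\lnot \lnot p1 \land \lnot (p3 \land \lnot p1) \land \lnot (\lnot p3 \land p1) \land \lnot p2) \lor (\lnot \lnot (\lnot p1 \lor (p3 \land \lnot p1) \lor (\lnot p3 \land p1)) \land p2)   — De Morgan
= (p1 \land \lnot (p3 \land \lnot p1) \land \lnot (\lnot p3 \land p1) \land \lnot p2) \lor (\lnot \lnot (\lnot p1 \lor (p3 \land \lnot p1) \lor (\lnot p3 \land p1)) \land p2)   — double negation
= (p1 \land (\lnot p3 \lor \lnot \lnot p1) \land \lnot (\lnot p3 \land p1) \land \lnot p2) \lor (\lnot \lnot (\lnot p1 \lor (p3 \land \lnot p1) \lor (\lnot p3 \land p1)) \land p2)   — De Morgan
= (p1 \land (\lnot p3 \lor p1) \land \lnot (\lnot p3 \land p1) \land \lnot p2) \lor (\lnot \lnot (\lnot p1 \lor (p3 \land \lnot p1) \lor (\lnot p3 \land p1)) \land p2)   — double negation
= (p1 \land (\lnot p3 \lor p1) \land (\lnot \lnot p3 \lor \lnot p1) \land \lnot p2) \lor (\lnot \lnot (\lnot p1 \lor (p3 \land \lnot p1) \lor (\lnot p3 \land p1)) \land p2)   — De Morgan
= (p1 \land (\lnot p3 \lor p1) \land (p3 \lor \lnot p1) \land \lnot p2) \lor (\lnot \lnot (\lnot p1 \lor (p3 \land \lnot p1) \lor (\lnot p3 \land p1)) \land p2)   — double negation
= (p1 \land (\lnot p3 \lor p1) \land (p3 \lor \lnot p1) \land \lnot p2) \lor ((\lnot p1 \lor (p3 \land \lnot p1) \lor (\lnot p3 \land p1)) \land p2)   — double negation
= (p1 \land \lnot p3 \land p3 \land \lnot p2) \lor (p1 \land \lnot p3 \land \lnot p1 \land \lnot p2) \lor (p1 \land p1 \land p3 \land \lnot p2) \lor (p1 \land p1 \land \lnot p1 \land \lnot p2) \lor (\lnot p1 \land p2) \lor (p3 \land \lnot p1 \land p2) \lor (\lnot p3 \land p1 \land p2)   — distribute \land over \lor
= (p1 \land p3 \land \lnot p2) \lor (\lnot p1 \land p2) \lor (\lnot p3 \land p1 \land p2)   — simplify

(p1 \land p3 \land \lnot p2) \lor (\lnot p1 \land p2) \lor (\lnot p3 \land p1 \land p2)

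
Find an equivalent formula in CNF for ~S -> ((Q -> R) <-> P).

~S -> ((Q -> R) <-> P)
≡ ~~S | ((Q -> R) <-> P)   (eliminate ->)
≡ ~~S | (((Q -> R) -> P) & (P -> (Q -> R)))   (eliminate <->)
≡ ~~S | ((~(Q -> R) | P) & (P -> (Q -> R)))   (eliminate ->)
≡ ~~S | ((~(~Q | R) | P) & (P -> (Q -> R)))   (eliminate ->)
≡ ~~S | ((~(~Q | R) | P) & (~P | (Q -> R)))   (eliminate ->)
≡ ~~S | ((~(~Q | R) | P) & (~P | ~Q | R))   (eliminate ->)
≡ S | ((~(~Q | R) | P) & (~P | ~Q | R))   (double negation)
≡ S | (((~~Q & ~R) | P) & (~P | ~Q | R))   (De Morgan)
≡ S | (((Q & ~R) | P) & (~P | ~Q | R))   (double negation)
≡ (S | Q | P) & (S | ~R | P) & (S | ~P | ~Q | R)   (distribute | over &)

(S | Q | P) & (S | ~R | P) & (S | ~P | ~Q | R)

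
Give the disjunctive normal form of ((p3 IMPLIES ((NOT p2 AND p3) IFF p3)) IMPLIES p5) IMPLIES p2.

(NOT p3 AND NOT p5) OR (p3 AND NOT p2 AND NOT p5) OR p2

((p3 IMPLIES ((NOT p2 AND p3) IFF p3)) IMPLIES p5) IMPLIES p2
⇔ NOT ((p3 IMPLIES ((NOT p2 AND p3) IFF p3)) IMPLIES p5) OR p2   (eliminate IMPLIES)
⇔ NOT (NOT (p3 IMPLIES ((NOT p2 AND p3) IFF p3)) OR p5) OR p2   (eliminate IMPLIES)
⇔ NOT (NOT (NOT p3 OR ((NOT p2 AND p3) IFF p3)) OR p5) OR p2   (eliminate IMPLIES)
⇔ NOT (NOT (NOT p3 OR (((NOT p2 AND p3) IMPLIES p3) AND (p3 IMPLIES (NOT p2 AND p3)))) OR p5) OR p2   (eliminate IFF)
⇔ NOT (NOT (NOT p3 OR ((NOT (NOT p2 AND p3) OR p3) AND (p3 IMPLIES (NOT p2 AND p3)))) OR p5) OR p2   (eliminate IMPLIES)
⇔ NOT (NOT (NOT p3 OR ((NOT (NOT p2 AND p3) OR p3) AND (NOT p3 OR (NOT p2 AND p3)))) OR p5) OR p2   (eliminate IMPLIES)
⇔ (NOT NOT (NOT p3 OR ((NOT (NOT p2 AND p3) OR p3) AND (NOT p3 OR (NOT p2 AND p3)))) AND NOT p5) OR p2   (De Morgan)
⇔ ((NOT p3 OR ((NOT (NOT p2 AND p3) OR p3) AND (NOT p3 OR (NOT p2 AND p3)))) AND NOT p5) OR p2   (double negation)
⇔ ((NOT p3 OR ((NOT NOT p2 OR NOT p3 OR p3) AND (NOT p3 OR (NOT p2 AND p3)))) AND NOT p5) OR p2   (De Morgan)
⇔ ((NOT p3 OR ((p2 OR NOT p3 OR p3) AND (NOT p3 OR (NOT p2 AND p3)))) AND NOT p5) OR p2   (double negation)
⇔ (NOT p3 AND NOT p5) OR (p2 AND NOT p3 AND NOT p5) OR (p2 AND NOT p2 AND p3 AND NOT p5) OR (NOT p3 AND NOT p3 AND NOT p5) OR (NOT p3 AND NOT p2 AND p3 AND NOT p5) OR (p3 AND NOT p3 AND NOT p5) OR (p3 AND NOT p2 AND p3 AND NOT p5) OR p2   (distribute AND over OR)
⇔ (NOT p3 AND NOT p5) OR (p3 AND NOT p2 AND NOT p5) OR p2   (simplify)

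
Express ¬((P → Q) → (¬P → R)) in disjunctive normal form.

¬P ∧ ¬R

¬((P → Q) → (¬P → R))
≡ ¬(¬(P → Q) ∨ (¬P → R))
≡ ¬(¬(¬P ∨ Q) ∨ (¬P → R))
≡ ¬(¬(¬P ∨ Q) ∨ ¬¬P ∨ R)
≡ ¬¬(¬P ∨ Q) ∧ ¬¬¬P ∧ ¬R
≡ (¬P ∨ Q) ∧ ¬¬¬P ∧ ¬R
≡ (¬P ∨ Q) ∧ ¬P ∧ ¬R
≡ ¬P ∧ ¬P ∧ ¬R ∨ Q ∧ ¬P ∧ ¬R
≡ ¬P ∧ ¬R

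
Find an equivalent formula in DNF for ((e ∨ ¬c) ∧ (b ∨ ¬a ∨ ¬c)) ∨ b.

((e ∨ ¬c) ∧ (b ∨ ¬a ∨ ¬c)) ∨ b
≡ (e ∧ b) ∨ (e ∧ ¬a) ∨ (e ∧ ¬c) ∨ (¬c ∧ b) ∨ (¬c ∧ ¬a) ∨ (¬c ∧ ¬c) ∨ b   [distribute ∧ over ∨]
≡ (e ∧ ¬a) ∨ ¬c ∨ b   [simplify]

(e ∧ ¬a) ∨ ¬c ∨ b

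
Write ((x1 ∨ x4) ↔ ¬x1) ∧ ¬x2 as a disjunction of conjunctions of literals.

((x1 ∨ x4) ↔ ¬x1) ∧ ¬x2
= ((x1 ∨ x4) → ¬x1) ∧ (¬x1 → (x1 ∨ x4)) ∧ ¬x2   [eliminate ↔]
= (¬(x1 ∨ x4) ∨ ¬x1) ∧ (¬x1 → (x1 ∨ x4)) ∧ ¬x2   [eliminate →]
= (¬(x1 ∨ x4) ∨ ¬x1) ∧ (¬¬x1 ∨ x1 ∨ x4) ∧ ¬x2   [eliminate →]
= ((¬x1 ∧ ¬x4) ∨ ¬x1) ∧ (¬¬x1 ∨ x1 ∨ x4) ∧ ¬x2   [De Morgan]
= ((¬x1 ∧ ¬x4) ∨ ¬x1) ∧ (x1 ∨ x1 ∨ x4) ∧ ¬x2   [double negation]
= (¬x1 ∧ ¬x4 ∧ x1 ∧ ¬x2) ∨ (¬x1 ∧ ¬x4 ∧ x1 ∧ ¬x2) ∨ (¬x1 ∧ ¬x4 ∧ x4 ∧ ¬x2) ∨ (¬x1 ∧ x1 ∧ ¬x2) ∨ (¬x1 ∧ x1 ∧ ¬x2) ∨ (¬x1 ∧ x4 ∧ ¬x2)   [distribute ∧ over ∨]
= ¬x1 ∧ x4 ∧ ¬x2   [simplify]

¬x1 ∧ x4 ∧ ¬x2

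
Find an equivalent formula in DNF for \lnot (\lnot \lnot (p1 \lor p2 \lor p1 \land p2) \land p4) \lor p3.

\lnot (\lnot \lnot (p1 \lor p2 \lor p1 \land p2) \land p4) \lor p3
≡ \lnot \lnot \lnot (p1 \lor p2 \lor p1 \land p2) \lor \lnot p4 \lor p3   (De Morgan)
≡ \lnot (p1 \lor p2 \lor p1 \land p2) \lor \lnot p4 \lor p3   (double negation)
≡ \lnot p1 \land \lnot p2 \land \lnot (p1 \land p2) \lor \lnot p4 \lor p3   (De Morgan)
≡ \lnot p1 \land \lnot p2 \land (\lnot p1 \lor \lnot p2) \lor \lnot p4 \lor p3   (De Morgan)
≡ \lnot p1 \land \lnot p2 \land \lnot p1 \lor \lnot p1 \land \lnot p2 \land \lnot p2 \lor \lnot p4 \lor p3   (distribute \land over \lor)
≡ \lnot p1 \land \lnot p2 \lor \lnot p4 \lor p3   (simplify)

\lnot p1 \land \lnot p2 \lor \lnot p4 \lor p3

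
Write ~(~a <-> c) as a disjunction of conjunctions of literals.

(~a & ~c) | (c & a)

~(~a <-> c)
= ~((~a -> c) & (c -> ~a))
= ~((~~a | c) & (c -> ~a))
= ~((~~a | c) & (~c | ~a))
= ~(~~a | c) | ~(~c | ~a)
= (~~~a & ~c) | ~(~c | ~a)
= (~a & ~c) | ~(~c | ~a)
= (~a & ~c) | (~~c & ~~a)
= (~a & ~c) | (c & ~~a)
= (~a & ~c) | (c & a)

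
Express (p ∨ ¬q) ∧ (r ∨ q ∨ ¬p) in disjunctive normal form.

p ∧ r ∨ p ∧ q ∨ ¬q ∧ r ∨ ¬q ∧ ¬p

(p ∨ ¬q) ∧ (r ∨ q ∨ ¬p)
≡ p ∧ r ∨ p ∧ q ∨ p ∧ ¬p ∨ ¬q ∧ r ∨ ¬q ∧ q ∨ ¬q ∧ ¬p   (distribute ∧ over ∨)
≡ p ∧ r ∨ p ∧ q ∨ ¬q ∧ r ∨ ¬q ∧ ¬p   (simplify)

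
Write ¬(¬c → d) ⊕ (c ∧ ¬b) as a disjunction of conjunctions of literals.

¬(¬c → d) ⊕ (c ∧ ¬b)
⇔ (¬(¬c → d) ∧ ¬(c ∧ ¬b)) ∨ (¬¬(¬c → d) ∧ c ∧ ¬b)   [expand ⊕]
⇔ (¬(¬¬c ∨ d) ∧ ¬(c ∧ ¬b)) ∨ (¬¬(¬c → d) ∧ c ∧ ¬b)   [eliminate →]
⇔ (¬(¬¬c ∨ d) ∧ ¬(c ∧ ¬b)) ∨ (¬¬(¬¬c ∨ d) ∧ c ∧ ¬b)   [eliminate →]
⇔ (¬¬¬c ∧ ¬d ∧ ¬(c ∧ ¬b)) ∨ (¬¬(¬¬c ∨ d) ∧ c ∧ ¬b)   [De Morgan]
⇔ (¬c ∧ ¬d ∧ ¬(c ∧ ¬b)) ∨ (¬¬(¬¬c ∨ d) ∧ c ∧ ¬b)   [double negation]
⇔ (¬c ∧ ¬d ∧ (¬c ∨ ¬¬b)) ∨ (¬¬(¬¬c ∨ d) ∧ c ∧ ¬b)   [De Morgan]
⇔ (¬c ∧ ¬d ∧ (¬c ∨ b)) ∨ (¬¬(¬¬c ∨ d) ∧ c ∧ ¬b)   [double negation]
⇔ (¬c ∧ ¬d ∧ (¬c ∨ b)) ∨ ((¬¬c ∨ d) ∧ c ∧ ¬b)   [double negation]
⇔ (¬c ∧ ¬d ∧ (¬c ∨ b)) ∨ ((c ∨ d) ∧ c ∧ ¬b)   [double negation]
⇔ (¬c ∧ ¬d ∧ ¬c) ∨ (¬c ∧ ¬d ∧ b) ∨ (c ∧ c ∧ ¬b) ∨ (d ∧ c ∧ ¬b)   [distribute ∧ over ∨]
⇔ (¬c ∧ ¬d) ∨ (c ∧ ¬b)   [simplify]

(¬c ∧ ¬d) ∨ (c ∧ ¬b)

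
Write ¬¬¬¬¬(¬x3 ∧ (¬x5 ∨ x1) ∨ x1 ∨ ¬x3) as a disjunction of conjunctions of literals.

¬¬¬¬¬(¬x3 ∧ (¬x5 ∨ x1) ∨ x1 ∨ ¬x3)
≡ ¬¬¬(¬x3 ∧ (¬x5 ∨ x1) ∨ x1 ∨ ¬x3)   [double negation]
≡ ¬(¬x3 ∧ (¬x5 ∨ x1) ∨ x1 ∨ ¬x3)   [double negation]
≡ ¬(¬x3 ∧ (¬x5 ∨ x1)) ∧ ¬x1 ∧ ¬¬x3   [De Morgan]
≡ (¬¬x3 ∨ ¬(¬x5 ∨ x1)) ∧ ¬x1 ∧ ¬¬x3   [De Morgan]
≡ (x3 ∨ ¬(¬x5 ∨ x1)) ∧ ¬x1 ∧ ¬¬x3   [double negation]
≡ (x3 ∨ ¬¬x5 ∧ ¬x1) ∧ ¬x1 ∧ ¬¬x3   [De Morgan]
≡ (x3 ∨ x5 ∧ ¬x1) ∧ ¬x1 ∧ ¬¬x3   [double negation]
≡ (x3 ∨ x5 ∧ ¬x1) ∧ ¬x1 ∧ x3   [double negation]
≡ x3 ∧ ¬x1 ∧ x3 ∨ x5 ∧ ¬x1 ∧ ¬x1 ∧ x3   [distribute ∧ over ∨]
≡ x3 ∧ ¬x1   [simplify]

x3 ∧ ¬x1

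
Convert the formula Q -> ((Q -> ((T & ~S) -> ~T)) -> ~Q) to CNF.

(~Q | T) & (~Q | ~S)

Q -> ((Q -> ((T & ~S) -> ~T)) -> ~Q)
⇔ ~Q | ((Q -> ((T & ~S) -> ~T)) -> ~Q)   [eliminate ->]
⇔ ~Q | ~(Q -> ((T & ~S) -> ~T)) | ~Q   [eliminate ->]
⇔ ~Q | ~(~Q | ((T & ~S) -> ~T)) | ~Q   [eliminate ->]
⇔ ~Q | ~(~Q | ~(T & ~S) | ~T) | ~Q   [eliminate ->]
⇔ ~Q | (~~Q & ~~(T & ~S) & ~~T) | ~Q   [De Morgan]
⇔ ~Q | (Q & ~~(T & ~S) & ~~T) | ~Q   [double negation]
⇔ ~Q | (Q & T & ~S & ~~T) | ~Q   [double negation]
⇔ ~Q | (Q & T & ~S & T) | ~Q   [double negation]
⇔ (~Q | Q | ~Q) & (~Q | T | ~Q) & (~Q | ~S | ~Q) & (~Q | T | ~Q)   [distribute | over &]
⇔ (~Q | T) & (~Q | ~S)   [simplify]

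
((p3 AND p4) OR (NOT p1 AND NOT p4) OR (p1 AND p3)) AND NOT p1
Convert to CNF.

((p3 AND p4) OR (NOT p1 AND NOT p4) OR (p1 AND p3)) AND NOT p1
≡ (p3 OR NOT p1 OR p1) AND (p3 OR NOT p1 OR p3) AND (p3 OR NOT p4 OR p1) AND (p3 OR NOT p4 OR p3) AND (p4 OR NOT p1 OR p1) AND (p4 OR NOT p1 OR p3) AND (p4 OR NOT p4 OR p1) AND (p4 OR NOT p4 OR p3) AND NOT p1   — distribute OR over AND
≡ (p3 OR NOT p4) AND NOT p1   — simplify

(p3 OR NOT p4) AND NOT p1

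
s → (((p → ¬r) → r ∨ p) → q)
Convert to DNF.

¬s ∨ ¬p ∧ ¬r ∨ q

s → (((p → ¬r) → r ∨ p) → q)
= ¬s ∨ (((p → ¬r) → r ∨ p) → q)   (eliminate →)
= ¬s ∨ ¬((p → ¬r) → r ∨ p) ∨ q   (eliminate →)
= ¬s ∨ ¬(¬(p → ¬r) ∨ r ∨ p) ∨ q   (eliminate →)
= ¬s ∨ ¬(¬(¬p ∨ ¬r) ∨ r ∨ p) ∨ q   (eliminate →)
= ¬s ∨ ¬¬(¬p ∨ ¬r) ∧ ¬r ∧ ¬p ∨ q   (De Morgan)
= ¬s ∨ (¬p ∨ ¬r) ∧ ¬r ∧ ¬p ∨ q   (double negation)
= ¬s ∨ ¬p ∧ ¬r ∧ ¬p ∨ ¬r ∧ ¬r ∧ ¬p ∨ q   (distribute ∧ over ∨)
= ¬s ∨ ¬p ∧ ¬r ∨ q   (simplify)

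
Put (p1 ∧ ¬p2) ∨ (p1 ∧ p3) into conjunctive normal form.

(p1 ∧ ¬p2) ∨ (p1 ∧ p3)
≡ (p1 ∨ p1) ∧ (p1 ∨ p3) ∧ (¬p2 ∨ p1) ∧ (¬p2 ∨ p3)   [distribute ∨ over ∧]
≡ p1 ∧ (¬p2 ∨ p3)   [simplify]

p1 ∧ (¬p2 ∨ p3)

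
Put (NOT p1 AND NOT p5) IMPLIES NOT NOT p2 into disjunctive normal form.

p1 OR p5 OR p2

(NOT p1 AND NOT p5) IMPLIES NOT NOT p2
= NOT (NOT p1 AND NOT p5) OR NOT NOT p2   [eliminate IMPLIES]
= NOT NOT p1 OR NOT NOT p5 OR NOT NOT p2   [De Morgan]
= p1 OR NOT NOT p5 OR NOT NOT p2   [double negation]
= p1 OR p5 OR NOT NOT p2   [double negation]
= p1 OR p5 OR p2   [double negation]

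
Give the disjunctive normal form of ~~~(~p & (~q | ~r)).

p | (q & r)

~~~(~p & (~q | ~r))
≡ ~(~p & (~q | ~r))
≡ ~~p | ~(~q | ~r)
≡ p | ~(~q | ~r)
≡ p | (~~q & ~~r)
≡ p | (q & ~~r)
≡ p | (q & r)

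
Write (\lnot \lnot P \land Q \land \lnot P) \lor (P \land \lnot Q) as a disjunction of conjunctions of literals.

P \land \lnot Q

(\lnot \lnot P \land Q \land \lnot P) \lor (P \land \lnot Q)
≡ (P \land Q \land \lnot P) \lor (P \land \lnot Q)   [double negation]
≡ P \land \lnot Q   [simplify]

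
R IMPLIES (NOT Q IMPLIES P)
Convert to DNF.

NOT R OR Q OR P

R IMPLIES (NOT Q IMPLIES P)
⇔ NOT R OR (NOT Q IMPLIES P)
⇔ NOT R OR NOT NOT Q OR P
⇔ NOT R OR Q OR P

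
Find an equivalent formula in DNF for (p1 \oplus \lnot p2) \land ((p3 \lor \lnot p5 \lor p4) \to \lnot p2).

(p1 \land p2 \land \lnot p3 \land p5 \land \lnot p4) \lor (\lnot p1 \land \lnot p2)

(p1 \oplus \lnot p2) \land ((p3 \lor \lnot p5 \lor p4) \to \lnot p2)
= ((p1 \land \lnot \lnot p2) \lor (\lnot p1 \land \lnot p2)) \land ((p3 \lor \lnot p5 \lor p4) \to \lnot p2)   [expand \oplus]
= ((p1 \land \lnot \lnot p2) \lor (\lnot p1 \land \lnot p2)) \land (\lnot (p3 \lor \lnot p5 \lor p4) \lor \lnot p2)   [eliminate \to]
= ((p1 \land p2) \lor (\lnot p1 \land \lnot p2)) \land (\lnot (p3 \lor \lnot p5 \lor p4) \lor \lnot p2)   [double negation]
= ((p1 \land p2) \lor (\lnot p1 \land \lnot p2)) \land ((\lnot p3 \land \lnot \lnot p5 \land \lnot p4) \lor \lnot p2)   [De Morgan]
= ((p1 \land p2) \lor (\lnot p1 \land \lnot p2)) \land ((\lnot p3 \land p5 \land \lnot p4) \lor \lnot p2)   [double negation]
= (p1 \land p2 \land \lnot p3 \land p5 \land \lnot p4) \lor (p1 \land p2 \land \lnot p2) \lor (\lnot p1 \land \lnot p2 \land \lnot p3 \land p5 \land \lnot p4) \lor (\lnot p1 \land \lnot p2 \land \lnot p2)   [distribute \land over \lor]
= (p1 \land p2 \land \lnot p3 \land p5 \land \lnot p4) \lor (\lnot p1 \land \lnot p2)   [simplify]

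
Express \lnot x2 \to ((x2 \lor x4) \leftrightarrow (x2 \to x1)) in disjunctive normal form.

\lnot x2 \to ((x2 \lor x4) \leftrightarrow (x2 \to x1))
≡ \lnot \lnot x2 \lor ((x2 \lor x4) \leftrightarrow (x2 \to x1))   (eliminate \to)
≡ \lnot \lnot x2 \lor (((x2 \lor x4) \to (x2 \to x1)) \land ((x2 \to x1) \to (x2 \lor x4)))   (eliminate \leftrightarrow)
≡ \lnot \lnot x2 \lor ((\lnot (x2 \lor x4) \lor (x2 \to x1)) \land ((x2 \to x1) \to (x2 \lor x4)))   (eliminate \to)
≡ \lnot \lnot x2 \lor ((\lnot (x2 \lor x4) \lor \lnot x2 \lor x1) \land ((x2 \to x1) \to (x2 \lor x4)))   (eliminate \to)
≡ \lnot \lnot x2 \lor ((\lnot (x2 \lor x4) \lor \lnot x2 \lor x1) \land (\lnot (x2 \to x1) \lor x2 \lor x4))   (eliminate \to)
≡ \lnot \lnot x2 \lor ((\lnot (x2 \lor x4) \lor \lnot x2 \lor x1) \land (\lnot (\lnot x2 \lor x1) \lor x2 \lor x4))   (eliminate \to)
≡ x2 \lor ((\lnot (x2 \lor x4) \lor \lnot x2 \lor x1) \land (\lnot (\lnot x2 \lor x1) \lor x2 \lor x4))   (double negation)
≡ x2 \lor (((\lnot x2 \land \lnot x4) \lor \lnot x2 \lor x1) \land (\lnot (\lnot x2 \lor x1) \lor x2 \lor x4))   (De Morgan)
≡ x2 \lor (((\lnot x2 \land \lnot x4) \lor \lnot x2 \lor x1) \land ((\lnot \lnot x2 \land \lnot x1) \lor x2 \lor x4))   (De Morgan)
≡ x2 \lor (((\lnot x2 \land \lnot x4) \lor \lnot x2 \lor x1) \land ((x2 \land \lnot x1) \lor x2 \lor x4))   (double negation)
≡ x2 \lor (\lnot x2 \land \lnot x4 \land x2 \land \lnot x1) \lor (\lnot x2 \land \lnot x4 \land x2) \lor (\lnot x2 \land \lnot x4 \land x4) \lor (\lnot x2 \land x2 \land \lnot x1) \lor (\lnot x2 \land x2) \lor (\lnot x2 \land x4) \lor (x1 \land x2 \land \lnot x1) \lor (x1 \land x2) \lor (x1 \land x4)   (distribute \land over \lor)
≡ x2 \lor (\lnot x2 \land x4) \lor (x1 \land x4)   (simplify)

x2 \lor (\lnot x2 \land x4) \lor (x1 \land x4)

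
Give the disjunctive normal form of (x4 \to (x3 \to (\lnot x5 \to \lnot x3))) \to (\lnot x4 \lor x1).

(x4 \to (x3 \to (\lnot x5 \to \lnot x3))) \to (\lnot x4 \lor x1)
= \lnot (x4 \to (x3 \to (\lnot x5 \to \lnot x3))) \lor \lnot x4 \lor x1   [eliminate \to]
= \lnot (\lnot x4 \lor (x3 \to (\lnot x5 \to \lnot x3))) \lor \lnot x4 \lor x1   [eliminate \to]
= \lnot (\lnot x4 \lor \lnot x3 \lor (\lnot x5 \to \lnot x3)) \lor \lnot x4 \lor x1   [eliminate \to]
= \lnot (\lnot x4 \lor \lnot x3 \lor \lnot \lnot x5 \lor \lnot x3) \lor \lnot x4 \lor x1   [eliminate \to]
= (\lnot \lnot x4 \land \lnot \lnot x3 \land \lnot \lnot \lnot x5 \land \lnot \lnot x3) \lor \lnot x4 \lor x1   [De Morgan]
= (x4 \land \lnot \lnot x3 \land \lnot \lnot \lnot x5 \land \lnot \lnot x3) \lor \lnot x4 \lor x1   [double negation]
= (x4 \land x3 \land \lnot \lnot \lnot x5 \land \lnot \lnot x3) \lor \lnot x4 \lor x1   [double negation]
= (x4 \land x3 \land \lnot x5 \land \lnot \lnot x3) \lor \lnot x4 \lor x1   [double negation]
= (x4 \land x3 \land \lnot x5 \land x3) \lor \lnot x4 \lor x1   [double negation]
= (x4 \land x3 \land \lnot x5) \lor \lnot x4 \lor x1   [simplify]

(x4 \land x3 \land \lnot x5) \lor \lnot x4 \lor x1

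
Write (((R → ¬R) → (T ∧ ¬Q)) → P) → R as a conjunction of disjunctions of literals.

(((R → ¬R) → (T ∧ ¬Q)) → P) → R
≡ ¬(((R → ¬R) → (T ∧ ¬Q)) → P) ∨ R   — eliminate →
≡ ¬(¬((R → ¬R) → (T ∧ ¬Q)) ∨ P) ∨ R   — eliminate →
≡ ¬(¬(¬(R → ¬R) ∨ (T ∧ ¬Q)) ∨ P) ∨ R   — eliminate →
≡ ¬(¬(¬(¬R ∨ ¬R) ∨ (T ∧ ¬Q)) ∨ P) ∨ R   — eliminate →
≡ (¬¬(¬(¬R ∨ ¬R) ∨ (T ∧ ¬Q)) ∧ ¬P) ∨ R   — De Morgan
≡ ((¬(¬R ∨ ¬R) ∨ (T ∧ ¬Q)) ∧ ¬P) ∨ R   — double negation
≡ (((¬¬R ∧ ¬¬R) ∨ (T ∧ ¬Q)) ∧ ¬P) ∨ R   — De Morgan
≡ (((R ∧ ¬¬R) ∨ (T ∧ ¬Q)) ∧ ¬P) ∨ R   — double negation
≡ (((R ∧ R) ∨ (T ∧ ¬Q)) ∧ ¬P) ∨ R   — double negation
≡ (R ∨ T ∨ R) ∧ (R ∨ ¬Q ∨ R) ∧ (R ∨ T ∨ R) ∧ (R ∨ ¬Q ∨ R) ∧ (¬P ∨ R)   — distribute ∨ over ∧
≡ (R ∨ T) ∧ (R ∨ ¬Q) ∧ (¬P ∨ R)   — simplify

(R ∨ T) ∧ (R ∨ ¬Q) ∧ (¬P ∨ R)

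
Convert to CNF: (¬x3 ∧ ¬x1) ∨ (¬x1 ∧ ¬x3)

¬x3 ∧ ¬x1

(¬x3 ∧ ¬x1) ∨ (¬x1 ∧ ¬x3)
⇔ (¬x3 ∨ ¬x1) ∧ (¬x3 ∨ ¬x3) ∧ (¬x1 ∨ ¬x1) ∧ (¬x1 ∨ ¬x3)   — distribute ∨ over ∧
⇔ ¬x3 ∧ ¬x1   — simplify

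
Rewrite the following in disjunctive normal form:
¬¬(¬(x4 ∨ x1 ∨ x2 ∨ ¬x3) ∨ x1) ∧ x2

¬¬(¬(x4 ∨ x1 ∨ x2 ∨ ¬x3) ∨ x1) ∧ x2
≡ (¬(x4 ∨ x1 ∨ x2 ∨ ¬x3) ∨ x1) ∧ x2
≡ ((¬x4 ∧ ¬x1 ∧ ¬x2 ∧ ¬¬x3) ∨ x1) ∧ x2
≡ ((¬x4 ∧ ¬x1 ∧ ¬x2 ∧ x3) ∨ x1) ∧ x2
≡ (¬x4 ∧ ¬x1 ∧ ¬x2 ∧ x3 ∧ x2) ∨ (x1 ∧ x2)
≡ x1 ∧ x2

x1 ∧ x2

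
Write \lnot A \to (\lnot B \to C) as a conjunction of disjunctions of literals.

A \lor B \lor C

\lnot A \to (\lnot B \to C)
⇔ \lnot \lnot A \lor (\lnot B \to C)
⇔ \lnot \lnot A \lor \lnot \lnot B \lor C
⇔ A \lor \lnot \lnot B \lor C
⇔ A \lor B \lor C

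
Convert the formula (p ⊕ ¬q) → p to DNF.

(p ⊕ ¬q) → p
≡ ¬(p ⊕ ¬q) ∨ p   [eliminate →]
≡ ¬((p ∧ ¬¬q) ∨ (¬p ∧ ¬q)) ∨ p   [expand ⊕]
≡ (¬(p ∧ ¬¬q) ∧ ¬(¬p ∧ ¬q)) ∨ p   [De Morgan]
≡ ((¬p ∨ ¬¬¬q) ∧ ¬(¬p ∧ ¬q)) ∨ p   [De Morgan]
≡ ((¬p ∨ ¬q) ∧ ¬(¬p ∧ ¬q)) ∨ p   [double negation]
≡ ((¬p ∨ ¬q) ∧ (¬¬p ∨ ¬¬q)) ∨ p   [De Morgan]
≡ ((¬p ∨ ¬q) ∧ (p ∨ ¬¬q)) ∨ p   [double negation]
≡ ((¬p ∨ ¬q) ∧ (p ∨ q)) ∨ p   [double negation]
≡ (¬p ∧ p) ∨ (¬p ∧ q) ∨ (¬q ∧ p) ∨ (¬q ∧ q) ∨ p   [distribute ∧ over ∨]
≡ (¬p ∧ q) ∨ p   [simplify]

(¬p ∧ q) ∨ p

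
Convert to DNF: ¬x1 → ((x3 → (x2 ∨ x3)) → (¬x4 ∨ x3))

¬x1 → ((x3 → (x2 ∨ x3)) → (¬x4 ∨ x3))
⇔ ¬¬x1 ∨ ((x3 → (x2 ∨ x3)) → (¬x4 ∨ x3))   [eliminate →]
⇔ ¬¬x1 ∨ ¬(x3 → (x2 ∨ x3)) ∨ ¬x4 ∨ x3   [eliminate →]
⇔ ¬¬x1 ∨ ¬(¬x3 ∨ x2 ∨ x3) ∨ ¬x4 ∨ x3   [eliminate →]
⇔ x1 ∨ ¬(¬x3 ∨ x2 ∨ x3) ∨ ¬x4 ∨ x3   [double negation]
⇔ x1 ∨ (¬¬x3 ∧ ¬x2 ∧ ¬x3) ∨ ¬x4 ∨ x3   [De Morgan]
⇔ x1 ∨ (x3 ∧ ¬x2 ∧ ¬x3) ∨ ¬x4 ∨ x3   [double negation]
⇔ x1 ∨ ¬x4 ∨ x3   [simplify]

x1 ∨ ¬x4 ∨ x3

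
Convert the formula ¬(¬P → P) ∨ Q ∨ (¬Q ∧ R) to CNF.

¬(¬P → P) ∨ Q ∨ (¬Q ∧ R)
≡ ¬(¬¬P ∨ P) ∨ Q ∨ (¬Q ∧ R)   [eliminate →]
≡ (¬¬¬P ∧ ¬P) ∨ Q ∨ (¬Q ∧ R)   [De Morgan]
≡ (¬P ∧ ¬P) ∨ Q ∨ (¬Q ∧ R)   [double negation]
≡ (¬P ∨ Q ∨ ¬Q) ∧ (¬P ∨ Q ∨ R) ∧ (¬P ∨ Q ∨ ¬Q) ∧ (¬P ∨ Q ∨ R)   [distribute ∨ over ∧]
≡ ¬P ∨ Q ∨ R   [simplify]

¬P ∨ Q ∨ R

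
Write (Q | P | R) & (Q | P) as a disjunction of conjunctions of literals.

Q | P

(Q | P | R) & (Q | P)
⇔ (Q & Q) | (Q & P) | (P & Q) | (P & P) | (R & Q) | (R & P)   — distribute & over |
⇔ Q | P   — simplify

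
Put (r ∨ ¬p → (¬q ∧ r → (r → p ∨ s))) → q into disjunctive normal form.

r ∧ ¬q ∧ ¬p ∧ ¬s ∨ q

(r ∨ ¬p → (¬q ∧ r → (r → p ∨ s))) → q
= ¬(r ∨ ¬p → (¬q ∧ r → (r → p ∨ s))) ∨ q
= ¬(¬(r ∨ ¬p) ∨ (¬q ∧ r → (r → p ∨ s))) ∨ q
= ¬(¬(r ∨ ¬p) ∨ ¬(¬q ∧ r) ∨ (r → p ∨ s)) ∨ q
= ¬(¬(r ∨ ¬p) ∨ ¬(¬q ∧ r) ∨ ¬r ∨ p ∨ s) ∨ q
= ¬¬(r ∨ ¬p) ∧ ¬¬(¬q ∧ r) ∧ ¬¬r ∧ ¬p ∧ ¬s ∨ q
= (r ∨ ¬p) ∧ ¬¬(¬q ∧ r) ∧ ¬¬r ∧ ¬p ∧ ¬s ∨ q
= (r ∨ ¬p) ∧ ¬q ∧ r ∧ ¬¬r ∧ ¬p ∧ ¬s ∨ q
= (r ∨ ¬p) ∧ ¬q ∧ r ∧ r ∧ ¬p ∧ ¬s ∨ q
= r ∧ ¬q ∧ r ∧ r ∧ ¬p ∧ ¬s ∨ ¬p ∧ ¬q ∧ r ∧ r ∧ ¬p ∧ ¬s ∨ q
= r ∧ ¬q ∧ ¬p ∧ ¬s ∨ q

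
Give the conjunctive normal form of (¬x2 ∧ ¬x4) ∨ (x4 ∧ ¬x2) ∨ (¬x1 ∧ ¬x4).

(¬x2 ∨ ¬x1) ∧ (¬x2 ∨ ¬x4)

(¬x2 ∧ ¬x4) ∨ (x4 ∧ ¬x2) ∨ (¬x1 ∧ ¬x4)
⇔ (¬x2 ∨ x4 ∨ ¬x1) ∧ (¬x2 ∨ x4 ∨ ¬x4) ∧ (¬x2 ∨ ¬x2 ∨ ¬x1) ∧ (¬x2 ∨ ¬x2 ∨ ¬x4) ∧ (¬x4 ∨ x4 ∨ ¬x1) ∧ (¬x4 ∨ x4 ∨ ¬x4) ∧ (¬x4 ∨ ¬x2 ∨ ¬x1) ∧ (¬x4 ∨ ¬x2 ∨ ¬x4)   [distribute ∨ over ∧]
⇔ (¬x2 ∨ ¬x1) ∧ (¬x2 ∨ ¬x4)   [simplify]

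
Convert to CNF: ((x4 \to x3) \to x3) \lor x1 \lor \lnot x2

x4 \lor x3 \lor x1 \lor \lnot x2

((x4 \to x3) \to x3) \lor x1 \lor \lnot x2
≡ \lnot (x4 \to x3) \lor x3 \lor x1 \lor \lnot x2   [eliminate \to]
≡ \lnot (\lnot x4 \lor x3) \lor x3 \lor x1 \lor \lnot x2   [eliminate \to]
≡ (\lnot \lnot x4 \land \lnot x3) \lor x3 \lor x1 \lor \lnot x2   [De Morgan]
≡ (x4 \land \lnot x3) \lor x3 \lor x1 \lor \lnot x2   [double negation]
≡ (x4 \lor x3 \lor x1 \lor \lnot x2) \land (\lnot x3 \lor x3 \lor x1 \lor \lnot x2)   [distribute \lor over \land]
≡ x4 \lor x3 \lor x1 \lor \lnot x2   [simplify]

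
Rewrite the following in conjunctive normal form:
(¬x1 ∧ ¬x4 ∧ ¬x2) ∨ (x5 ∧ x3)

(¬x1 ∧ ¬x4 ∧ ¬x2) ∨ (x5 ∧ x3)
⇔ (¬x1 ∨ x5) ∧ (¬x1 ∨ x3) ∧ (¬x4 ∨ x5) ∧ (¬x4 ∨ x3) ∧ (¬x2 ∨ x5) ∧ (¬x2 ∨ x3)   — distribute ∨ over ∧

(¬x1 ∨ x5) ∧ (¬x1 ∨ x3) ∧ (¬x4 ∨ x5) ∧ (¬x4 ∨ x3) ∧ (¬x2 ∨ x5) ∧ (¬x2 ∨ x3)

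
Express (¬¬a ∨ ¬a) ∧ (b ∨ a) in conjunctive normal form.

(¬¬a ∨ ¬a) ∧ (b ∨ a)
≡ (a ∨ ¬a) ∧ (b ∨ a)   [double negation]
≡ b ∨ a   [simplify]

b ∨ a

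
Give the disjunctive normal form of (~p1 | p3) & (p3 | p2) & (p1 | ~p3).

(~p1 & p2 & ~p3) | (p3 & p1)

(~p1 | p3) & (p3 | p2) & (p1 | ~p3)
≡ (~p1 & p3 & p1) | (~p1 & p3 & ~p3) | (~p1 & p2 & p1) | (~p1 & p2 & ~p3) | (p3 & p3 & p1) | (p3 & p3 & ~p3) | (p3 & p2 & p1) | (p3 & p2 & ~p3)   — distribute & over |
≡ (~p1 & p2 & ~p3) | (p3 & p1)   — simplify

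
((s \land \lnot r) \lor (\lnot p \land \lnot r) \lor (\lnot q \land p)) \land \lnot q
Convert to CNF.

(\lnot r \lor p) \land \lnot q

((s \land \lnot r) \lor (\lnot p \land \lnot r) \lor (\lnot q \land p)) \land \lnot q
⇔ (s \lor \lnot p \lor \lnot q) \land (s \lor \lnot p \lor p) \land (s \lor \lnot r \lor \lnot q) \land (s \lor \lnot r \lor p) \land (\lnot r \lor \lnot p \lor \lnot q) \land (\lnot r \lor \lnot p \lor p) \land (\lnot r \lor \lnot r \lor \lnot q) \land (\lnot r \lor \lnot r \lor p) \land \lnot q   (distribute \lor over \land)
⇔ (\lnot r \lor p) \land \lnot q   (simplify)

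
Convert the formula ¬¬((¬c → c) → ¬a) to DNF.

¬c ∨ ¬a

¬¬((¬c → c) → ¬a)
≡ ¬¬(¬(¬c → c) ∨ ¬a)   [eliminate →]
≡ ¬¬(¬(¬¬c ∨ c) ∨ ¬a)   [eliminate →]
≡ ¬(¬¬c ∨ c) ∨ ¬a   [double negation]
≡ (¬¬¬c ∧ ¬c) ∨ ¬a   [De Morgan]
≡ (¬c ∧ ¬c) ∨ ¬a   [double negation]
≡ ¬c ∨ ¬a   [simplify]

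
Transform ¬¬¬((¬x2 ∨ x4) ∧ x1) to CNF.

(x2 ∨ ¬x1) ∧ (¬x4 ∨ ¬x1)

¬¬¬((¬x2 ∨ x4) ∧ x1)
= ¬((¬x2 ∨ x4) ∧ x1)   — double negation
= ¬(¬x2 ∨ x4) ∨ ¬x1   — De Morgan
= (¬¬x2 ∧ ¬x4) ∨ ¬x1   — De Morgan
= (x2 ∧ ¬x4) ∨ ¬x1   — double negation
= (x2 ∨ ¬x1) ∧ (¬x4 ∨ ¬x1)   — distribute ∨ over ∧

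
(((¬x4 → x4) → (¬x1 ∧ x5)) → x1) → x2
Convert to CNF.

(((¬x4 → x4) → (¬x1 ∧ x5)) → x1) → x2
≡ ¬(((¬x4 → x4) → (¬x1 ∧ x5)) → x1) ∨ x2   [eliminate →]
≡ ¬(¬((¬x4 → x4) → (¬x1 ∧ x5)) ∨ x1) ∨ x2   [eliminate →]
≡ ¬(¬(¬(¬x4 → x4) ∨ (¬x1 ∧ x5)) ∨ x1) ∨ x2   [eliminate →]
≡ ¬(¬(¬(¬¬x4 ∨ x4) ∨ (¬x1 ∧ x5)) ∨ x1) ∨ x2   [eliminate →]
≡ (¬¬(¬(¬¬x4 ∨ x4) ∨ (¬x1 ∧ x5)) ∧ ¬x1) ∨ x2   [De Morgan]
≡ ((¬(¬¬x4 ∨ x4) ∨ (¬x1 ∧ x5)) ∧ ¬x1) ∨ x2   [double negation]
≡ (((¬¬¬x4 ∧ ¬x4) ∨ (¬x1 ∧ x5)) ∧ ¬x1) ∨ x2   [De Morgan]
≡ (((¬x4 ∧ ¬x4) ∨ (¬x1 ∧ x5)) ∧ ¬x1) ∨ x2   [double negation]
≡ (¬x4 ∨ ¬x1 ∨ x2) ∧ (¬x4 ∨ x5 ∨ x2) ∧ (¬x4 ∨ ¬x1 ∨ x2) ∧ (¬x4 ∨ x5 ∨ x2) ∧ (¬x1 ∨ x2)   [distribute ∨ over ∧]
≡ (¬x4 ∨ x5 ∨ x2) ∧ (¬x1 ∨ x2)   [simplify]

(¬x4 ∨ x5 ∨ x2) ∧ (¬x1 ∨ x2)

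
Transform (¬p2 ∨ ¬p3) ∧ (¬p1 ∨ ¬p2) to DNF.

¬p2 ∨ (¬p3 ∧ ¬p1)

(¬p2 ∨ ¬p3) ∧ (¬p1 ∨ ¬p2)
≡ (¬p2 ∧ ¬p1) ∨ (¬p2 ∧ ¬p2) ∨ (¬p3 ∧ ¬p1) ∨ (¬p3 ∧ ¬p2)   — distribute ∧ over ∨
≡ ¬p2 ∨ (¬p3 ∧ ¬p1)   — simplify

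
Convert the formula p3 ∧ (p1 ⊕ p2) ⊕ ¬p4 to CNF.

(p3 ∨ ¬p4) ∧ (p1 ∨ p2 ∨ ¬p4) ∧ (¬p1 ∨ ¬p2 ∨ ¬p4) ∧ (¬p3 ∨ ¬p1 ∨ p2 ∨ p4) ∧ (¬p3 ∨ ¬p2 ∨ p1 ∨ p4)

p3 ∧ (p1 ⊕ p2) ⊕ ¬p4
≡ (p3 ∧ (p1 ⊕ p2) ∨ ¬p4) ∧ ¬(p3 ∧ (p1 ⊕ p2) ∧ ¬p4)
≡ (p3 ∧ (p1 ∨ p2) ∧ ¬(p1 ∧ p2) ∨ ¬p4) ∧ ¬(p3 ∧ (p1 ⊕ p2) ∧ ¬p4)
≡ (p3 ∧ (p1 ∨ p2) ∧ ¬(p1 ∧ p2) ∨ ¬p4) ∧ ¬(p3 ∧ (p1 ∨ p2) ∧ ¬(p1 ∧ p2) ∧ ¬p4)
≡ (p3 ∧ (p1 ∨ p2) ∧ (¬p1 ∨ ¬p2) ∨ ¬p4) ∧ ¬(p3 ∧ (p1 ∨ p2) ∧ ¬(p1 ∧ p2) ∧ ¬p4)
≡ (p3 ∧ (p1 ∨ p2) ∧ (¬p1 ∨ ¬p2) ∨ ¬p4) ∧ (¬p3 ∨ ¬(p1 ∨ p2) ∨ ¬¬(p1 ∧ p2) ∨ ¬¬p4)
≡ (p3 ∧ (p1 ∨ p2) ∧ (¬p1 ∨ ¬p2) ∨ ¬p4) ∧ (¬p3 ∨ ¬p1 ∧ ¬p2 ∨ ¬¬(p1 ∧ p2) ∨ ¬¬p4)
≡ (p3 ∧ (p1 ∨ p2) ∧ (¬p1 ∨ ¬p2) ∨ ¬p4) ∧ (¬p3 ∨ ¬p1 ∧ ¬p2 ∨ p1 ∧ p2 ∨ ¬¬p4)
≡ (p3 ∧ (p1 ∨ p2) ∧ (¬p1 ∨ ¬p2) ∨ ¬p4) ∧ (¬p3 ∨ ¬p1 ∧ ¬p2 ∨ p1 ∧ p2 ∨ p4)
≡ (p3 ∨ ¬p4) ∧ (p1 ∨ p2 ∨ ¬p4) ∧ (¬p1 ∨ ¬p2 ∨ ¬p4) ∧ (¬p3 ∨ ¬p1 ∨ p1 ∨ p4) ∧ (¬p3 ∨ ¬p1 ∨ p2 ∨ p4) ∧ (¬p3 ∨ ¬p2 ∨ p1 ∨ p4) ∧ (¬p3 ∨ ¬p2 ∨ p2 ∨ p4)
≡ (p3 ∨ ¬p4) ∧ (p1 ∨ p2 ∨ ¬p4) ∧ (¬p1 ∨ ¬p2 ∨ ¬p4) ∧ (¬p3 ∨ ¬p1 ∨ p2 ∨ p4) ∧ (¬p3 ∨ ¬p2 ∨ p1 ∨ p4)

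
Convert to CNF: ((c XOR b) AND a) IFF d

(NOT c OR b OR NOT a OR d) AND (NOT b OR c OR NOT a OR d) AND (NOT d OR c OR b) AND (NOT d OR NOT c OR NOT b) AND (NOT d OR a)

((c XOR b) AND a) IFF d
⇔ (((c XOR b) AND a) IMPLIES d) AND (d IMPLIES ((c XOR b) AND a))   — eliminate IFF
⇔ (NOT ((c XOR b) AND a) OR d) AND (d IMPLIES ((c XOR b) AND a))   — eliminate IMPLIES
⇔ (NOT ((c OR b) AND NOT (c AND b) AND a) OR d) AND (d IMPLIES ((c XOR b) AND a))   — expand XOR
⇔ (NOT ((c OR b) AND NOT (c AND b) AND a) OR d) AND (NOT d OR ((c XOR b) AND a))   — eliminate IMPLIES
⇔ (NOT ((c OR b) AND NOT (c AND b) AND a) OR d) AND (NOT d OR ((c OR b) AND NOT (c AND b) AND a))   — expand XOR
⇔ (NOT (c OR b) OR NOT NOT (c AND b) OR NOT a OR d) AND (NOT d OR ((c OR b) AND NOT (c AND b) AND a))   — De Morgan
⇔ ((NOT c AND NOT b) OR NOT NOT (c AND b) OR NOT a OR d) AND (NOT d OR ((c OR b) AND NOT (c AND b) AND a))   — De Morgan
⇔ ((NOT c AND NOT b) OR (c AND b) OR NOT a OR d) AND (NOT d OR ((c OR b) AND NOT (c AND b) AND a))   — double negation
⇔ ((NOT c AND NOT b) OR (c AND b) OR NOT a OR d) AND (NOT d OR ((c OR b) AND (NOT c OR NOT b) AND a))   — De Morgan
⇔ (NOT c OR c OR NOT a OR d) AND (NOT c OR b OR NOT a OR d) AND (NOT b OR c OR NOT a OR d) AND (NOT b OR b OR NOT a OR d) AND (NOT d OR c OR b) AND (NOT d OR NOT c OR NOT b) AND (NOT d OR a)   — distribute OR over AND
⇔ (NOT c OR b OR NOT a OR d) AND (NOT b OR c OR NOT a OR d) AND (NOT d OR c OR b) AND (NOT d OR NOT c OR NOT b) AND (NOT d OR a)   — simplify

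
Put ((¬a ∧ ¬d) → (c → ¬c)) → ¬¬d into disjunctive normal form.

((¬a ∧ ¬d) → (c → ¬c)) → ¬¬d
≡ ¬((¬a ∧ ¬d) → (c → ¬c)) ∨ ¬¬d
≡ ¬(¬(¬a ∧ ¬d) ∨ (c → ¬c)) ∨ ¬¬d
≡ ¬(¬(¬a ∧ ¬d) ∨ ¬c ∨ ¬c) ∨ ¬¬d
≡ (¬¬(¬a ∧ ¬d) ∧ ¬¬c ∧ ¬¬c) ∨ ¬¬d
≡ (¬a ∧ ¬d ∧ ¬¬c ∧ ¬¬c) ∨ ¬¬d
≡ (¬a ∧ ¬d ∧ c ∧ ¬¬c) ∨ ¬¬d
≡ (¬a ∧ ¬d ∧ c ∧ c) ∨ ¬¬d
≡ (¬a ∧ ¬d ∧ c ∧ c) ∨ d
≡ (¬a ∧ ¬d ∧ c) ∨ d

(¬a ∧ ¬d ∧ c) ∨ d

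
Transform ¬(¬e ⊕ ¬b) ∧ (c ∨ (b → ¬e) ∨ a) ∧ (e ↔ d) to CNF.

¬(¬e ⊕ ¬b) ∧ (c ∨ (b → ¬e) ∨ a) ∧ (e ↔ d)
⇔ ¬((¬e ∨ ¬b) ∧ ¬(¬e ∧ ¬b)) ∧ (c ∨ (b → ¬e) ∨ a) ∧ (e ↔ d)   [expand ⊕]
⇔ ¬((¬e ∨ ¬b) ∧ ¬(¬e ∧ ¬b)) ∧ (c ∨ ¬b ∨ ¬e ∨ a) ∧ (e ↔ d)   [eliminate →]
⇔ ¬((¬e ∨ ¬b) ∧ ¬(¬e ∧ ¬b)) ∧ (c ∨ ¬b ∨ ¬e ∨ a) ∧ (e → d) ∧ (d → e)   [eliminate ↔]
⇔ ¬((¬e ∨ ¬b) ∧ ¬(¬e ∧ ¬b)) ∧ (c ∨ ¬b ∨ ¬e ∨ a) ∧ (¬e ∨ d) ∧ (d → e)   [eliminate →]
⇔ ¬((¬e ∨ ¬b) ∧ ¬(¬e ∧ ¬b)) ∧ (c ∨ ¬b ∨ ¬e ∨ a) ∧ (¬e ∨ d) ∧ (¬d ∨ e)   [eliminate →]
⇔ (¬(¬e ∨ ¬b) ∨ ¬¬(¬e ∧ ¬b)) ∧ (c ∨ ¬b ∨ ¬e ∨ a) ∧ (¬e ∨ d) ∧ (¬d ∨ e)   [De Morgan]
⇔ ((¬¬e ∧ ¬¬b) ∨ ¬¬(¬e ∧ ¬b)) ∧ (c ∨ ¬b ∨ ¬e ∨ a) ∧ (¬e ∨ d) ∧ (¬d ∨ e)   [De Morgan]
⇔ ((e ∧ ¬¬b) ∨ ¬¬(¬e ∧ ¬b)) ∧ (c ∨ ¬b ∨ ¬e ∨ a) ∧ (¬e ∨ d) ∧ (¬d ∨ e)   [double negation]
⇔ ((e ∧ b) ∨ ¬¬(¬e ∧ ¬b)) ∧ (c ∨ ¬b ∨ ¬e ∨ a) ∧ (¬e ∨ d) ∧ (¬d ∨ e)   [double negation]
⇔ ((e ∧ b) ∨ (¬e ∧ ¬b)) ∧ (c ∨ ¬b ∨ ¬e ∨ a) ∧ (¬e ∨ d) ∧ (¬d ∨ e)   [double negation]
⇔ (e ∨ ¬e) ∧ (e ∨ ¬b) ∧ (b ∨ ¬e) ∧ (b ∨ ¬b) ∧ (c ∨ ¬b ∨ ¬e ∨ a) ∧ (¬e ∨ d) ∧ (¬d ∨ e)   [distribute ∨ over ∧]
⇔ (e ∨ ¬b) ∧ (b ∨ ¬e) ∧ (c ∨ ¬b ∨ ¬e ∨ a) ∧ (¬e ∨ d) ∧ (¬d ∨ e)   [simplify]

(e ∨ ¬b) ∧ (b ∨ ¬e) ∧ (c ∨ ¬b ∨ ¬e ∨ a) ∧ (¬e ∨ d) ∧ (¬d ∨ e)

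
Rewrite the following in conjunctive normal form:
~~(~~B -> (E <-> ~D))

~~(~~B -> (E <-> ~D))
⇔ ~~(~~~B | (E <-> ~D))   (eliminate ->)
⇔ ~~(~~~B | ((E -> ~D) & (~D -> E)))   (eliminate <->)
⇔ ~~(~~~B | ((~E | ~D) & (~D -> E)))   (eliminate ->)
⇔ ~~(~~~B | ((~E | ~D) & (~~D | E)))   (eliminate ->)
⇔ ~~~B | ((~E | ~D) & (~~D | E))   (double negation)
⇔ ~B | ((~E | ~D) & (~~D | E))   (double negation)
⇔ ~B | ((~E | ~D) & (D | E))   (double negation)
⇔ (~B | ~E | ~D) & (~B | D | E)   (distribute | over &)

(~B | ~E | ~D) & (~B | D | E)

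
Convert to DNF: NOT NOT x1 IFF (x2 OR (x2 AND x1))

NOT NOT x1 IFF (x2 OR (x2 AND x1))
= (NOT NOT x1 IMPLIES (x2 OR (x2 AND x1))) AND ((x2 OR (x2 AND x1)) IMPLIES NOT NOT x1)   [eliminate IFF]
= (NOT NOT NOT x1 OR x2 OR (x2 AND x1)) AND ((x2 OR (x2 AND x1)) IMPLIES NOT NOT x1)   [eliminate IMPLIES]
= (NOT NOT NOT x1 OR x2 OR (x2 AND x1)) AND (NOT (x2 OR (x2 AND x1)) OR NOT NOT x1)   [eliminate IMPLIES]
= (NOT x1 OR x2 OR (x2 AND x1)) AND (NOT (x2 OR (x2 AND x1)) OR NOT NOT x1)   [double negation]
= (NOT x1 OR x2 OR (x2 AND x1)) AND ((NOT x2 AND NOT (x2 AND x1)) OR NOT NOT x1)   [De Morgan]
= (NOT x1 OR x2 OR (x2 AND x1)) AND ((NOT x2 AND (NOT x2 OR NOT x1)) OR NOT NOT x1)   [De Morgan]
= (NOT x1 OR x2 OR (x2 AND x1)) AND ((NOT x2 AND (NOT x2 OR NOT x1)) OR x1)   [double negation]
= (NOT x1 AND NOT x2 AND NOT x2) OR (NOT x1 AND NOT x2 AND NOT x1) OR (NOT x1 AND x1) OR (x2 AND NOT x2 AND NOT x2) OR (x2 AND NOT x2 AND NOT x1) OR (x2 AND x1) OR (x2 AND x1 AND NOT x2 AND NOT x2) OR (x2 AND x1 AND NOT x2 AND NOT x1) OR (x2 AND x1 AND x1)   [distribute AND over OR]
= (NOT x1 AND NOT x2) OR (x2 AND x1)   [simplify]

(NOT x1 AND NOT x2) OR (x2 AND x1)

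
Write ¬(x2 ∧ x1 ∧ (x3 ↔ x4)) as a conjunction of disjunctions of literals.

(¬x2 ∨ ¬x1 ∨ x3 ∨ x4) ∧ (¬x2 ∨ ¬x1 ∨ ¬x4 ∨ ¬x3)

¬(x2 ∧ x1 ∧ (x3 ↔ x4))
= ¬(x2 ∧ x1 ∧ (x3 → x4) ∧ (x4 → x3))   (eliminate ↔)
= ¬(x2 ∧ x1 ∧ (¬x3 ∨ x4) ∧ (x4 → x3))   (eliminate →)
= ¬(x2 ∧ x1 ∧ (¬x3 ∨ x4) ∧ (¬x4 ∨ x3))   (eliminate →)
= ¬x2 ∨ ¬x1 ∨ ¬(¬x3 ∨ x4) ∨ ¬(¬x4 ∨ x3)   (De Morgan)
= ¬x2 ∨ ¬x1 ∨ (¬¬x3 ∧ ¬x4) ∨ ¬(¬x4 ∨ x3)   (De Morgan)
= ¬x2 ∨ ¬x1 ∨ (x3 ∧ ¬x4) ∨ ¬(¬x4 ∨ x3)   (double negation)
= ¬x2 ∨ ¬x1 ∨ (x3 ∧ ¬x4) ∨ (¬¬x4 ∧ ¬x3)   (De Morgan)
= ¬x2 ∨ ¬x1 ∨ (x3 ∧ ¬x4) ∨ (x4 ∧ ¬x3)   (double negation)
= (¬x2 ∨ ¬x1 ∨ x3 ∨ x4) ∧ (¬x2 ∨ ¬x1 ∨ x3 ∨ ¬x3) ∧ (¬x2 ∨ ¬x1 ∨ ¬x4 ∨ x4) ∧ (¬x2 ∨ ¬x1 ∨ ¬x4 ∨ ¬x3)   (distribute ∨ over ∧)
= (¬x2 ∨ ¬x1 ∨ x3 ∨ x4) ∧ (¬x2 ∨ ¬x1 ∨ ¬x4 ∨ ¬x3)   (simplify)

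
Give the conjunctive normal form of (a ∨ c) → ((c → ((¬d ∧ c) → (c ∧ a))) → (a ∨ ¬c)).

¬c ∨ ¬d ∨ a

(a ∨ c) → ((c → ((¬d ∧ c) → (c ∧ a))) → (a ∨ ¬c))
≡ ¬(a ∨ c) ∨ ((c → ((¬d ∧ c) → (c ∧ a))) → (a ∨ ¬c))   [eliminate →]
≡ ¬(a ∨ c) ∨ ¬(c → ((¬d ∧ c) → (c ∧ a))) ∨ a ∨ ¬c   [eliminate →]
≡ ¬(a ∨ c) ∨ ¬(¬c ∨ ((¬d ∧ c) → (c ∧ a))) ∨ a ∨ ¬c   [eliminate →]
≡ ¬(a ∨ c) ∨ ¬(¬c ∨ ¬(¬d ∧ c) ∨ (c ∧ a)) ∨ a ∨ ¬c   [eliminate →]
≡ (¬a ∧ ¬c) ∨ ¬(¬c ∨ ¬(¬d ∧ c) ∨ (c ∧ a)) ∨ a ∨ ¬c   [De Morgan]
≡ (¬a ∧ ¬c) ∨ (¬¬c ∧ ¬¬(¬d ∧ c) ∧ ¬(c ∧ a)) ∨ a ∨ ¬c   [De Morgan]
≡ (¬a ∧ ¬c) ∨ (c ∧ ¬¬(¬d ∧ c) ∧ ¬(c ∧ a)) ∨ a ∨ ¬c   [double negation]
≡ (¬a ∧ ¬c) ∨ (c ∧ ¬d ∧ c ∧ ¬(c ∧ a)) ∨ a ∨ ¬c   [double negation]
≡ (¬a ∧ ¬c) ∨ (c ∧ ¬d ∧ c ∧ (¬c ∨ ¬a)) ∨ a ∨ ¬c   [De Morgan]
≡ (¬a ∨ c ∨ a ∨ ¬c) ∧ (¬a ∨ ¬d ∨ a ∨ ¬c) ∧ (¬a ∨ c ∨ a ∨ ¬c) ∧ (¬a ∨ ¬c ∨ ¬a ∨ a ∨ ¬c) ∧ (¬c ∨ c ∨ a ∨ ¬c) ∧ (¬c ∨ ¬d ∨ a ∨ ¬c) ∧ (¬c ∨ c ∨ a ∨ ¬c) ∧ (¬c ∨ ¬c ∨ ¬a ∨ a ∨ ¬c)   [distribute ∨ over ∧]
≡ ¬c ∨ ¬d ∨ a   [simplify]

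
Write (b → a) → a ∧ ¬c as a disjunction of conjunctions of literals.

(b → a) → a ∧ ¬c
⇔ ¬(b → a) ∨ a ∧ ¬c   [eliminate →]
⇔ ¬(¬b ∨ a) ∨ a ∧ ¬c   [eliminate →]
⇔ ¬¬b ∧ ¬a ∨ a ∧ ¬c   [De Morgan]
⇔ b ∧ ¬a ∨ a ∧ ¬c   [double negation]

b ∧ ¬a ∨ a ∧ ¬c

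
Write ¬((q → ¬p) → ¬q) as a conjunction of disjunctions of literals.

(¬q ∨ ¬p) ∧ q

¬((q → ¬p) → ¬q)
≡ ¬(¬(q → ¬p) ∨ ¬q)   [eliminate →]
≡ ¬(¬(¬q ∨ ¬p) ∨ ¬q)   [eliminate →]
≡ ¬¬(¬q ∨ ¬p) ∧ ¬¬q   [De Morgan]
≡ (¬q ∨ ¬p) ∧ ¬¬q   [double negation]
≡ (¬q ∨ ¬p) ∧ q   [double negation]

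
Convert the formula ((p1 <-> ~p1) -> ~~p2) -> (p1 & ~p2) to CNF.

((p1 <-> ~p1) -> ~~p2) -> (p1 & ~p2)
≡ ~((p1 <-> ~p1) -> ~~p2) | (p1 & ~p2)
≡ ~(~(p1 <-> ~p1) | ~~p2) | (p1 & ~p2)
≡ ~(~((p1 -> ~p1) & (~p1 -> p1)) | ~~p2) | (p1 & ~p2)
≡ ~(~((~p1 | ~p1) & (~p1 -> p1)) | ~~p2) | (p1 & ~p2)
≡ ~(~((~p1 | ~p1) & (~~p1 | p1)) | ~~p2) | (p1 & ~p2)
≡ (~~((~p1 | ~p1) & (~~p1 | p1)) & ~~~p2) | (p1 & ~p2)
≡ ((~p1 | ~p1) & (~~p1 | p1) & ~~~p2) | (p1 & ~p2)
≡ ((~p1 | ~p1) & (p1 | p1) & ~~~p2) | (p1 & ~p2)
≡ ((~p1 | ~p1) & (p1 | p1) & ~p2) | (p1 & ~p2)
≡ (~p1 | ~p1 | p1) & (~p1 | ~p1 | ~p2) & (p1 | p1 | p1) & (p1 | p1 | ~p2) & (~p2 | p1) & (~p2 | ~p2)
≡ p1 & ~p2

p1 & ~p2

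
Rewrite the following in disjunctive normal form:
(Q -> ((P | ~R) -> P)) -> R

(Q -> ((P | ~R) -> P)) -> R
≡ ~(Q -> ((P | ~R) -> P)) | R   [eliminate ->]
≡ ~(~Q | ((P | ~R) -> P)) | R   [eliminate ->]
≡ ~(~Q | ~(P | ~R) | P) | R   [eliminate ->]
≡ (~~Q & ~~(P | ~R) & ~P) | R   [De Morgan]
≡ (Q & ~~(P | ~R) & ~P) | R   [double negation]
≡ (Q & (P | ~R) & ~P) | R   [double negation]
≡ (Q & P & ~P) | (Q & ~R & ~P) | R   [distribute & over |]
≡ (Q & ~R & ~P) | R   [simplify]

(Q & ~R & ~P) | R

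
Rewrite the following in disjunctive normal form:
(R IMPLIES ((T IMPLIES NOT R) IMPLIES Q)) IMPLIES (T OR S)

(R AND NOT T AND NOT Q) OR T OR S

(R IMPLIES ((T IMPLIES NOT R) IMPLIES Q)) IMPLIES (T OR S)
≡ NOT (R IMPLIES ((T IMPLIES NOT R) IMPLIES Q)) OR T OR S   [eliminate IMPLIES]
≡ NOT (NOT R OR ((T IMPLIES NOT R) IMPLIES Q)) OR T OR S   [eliminate IMPLIES]
≡ NOT (NOT R OR NOT (T IMPLIES NOT R) OR Q) OR T OR S   [eliminate IMPLIES]
≡ NOT (NOT R OR NOT (NOT T OR NOT R) OR Q) OR T OR S   [eliminate IMPLIES]
≡ (NOT NOT R AND NOT NOT (NOT T OR NOT R) AND NOT Q) OR T OR S   [De Morgan]
≡ (R AND NOT NOT (NOT T OR NOT R) AND NOT Q) OR T OR S   [double negation]
≡ (R AND (NOT T OR NOT R) AND NOT Q) OR T OR S   [double negation]
≡ (R AND NOT T AND NOT Q) OR (R AND NOT R AND NOT Q) OR T OR S   [distribute AND over OR]
≡ (R AND NOT T AND NOT Q) OR T OR S   [simplify]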